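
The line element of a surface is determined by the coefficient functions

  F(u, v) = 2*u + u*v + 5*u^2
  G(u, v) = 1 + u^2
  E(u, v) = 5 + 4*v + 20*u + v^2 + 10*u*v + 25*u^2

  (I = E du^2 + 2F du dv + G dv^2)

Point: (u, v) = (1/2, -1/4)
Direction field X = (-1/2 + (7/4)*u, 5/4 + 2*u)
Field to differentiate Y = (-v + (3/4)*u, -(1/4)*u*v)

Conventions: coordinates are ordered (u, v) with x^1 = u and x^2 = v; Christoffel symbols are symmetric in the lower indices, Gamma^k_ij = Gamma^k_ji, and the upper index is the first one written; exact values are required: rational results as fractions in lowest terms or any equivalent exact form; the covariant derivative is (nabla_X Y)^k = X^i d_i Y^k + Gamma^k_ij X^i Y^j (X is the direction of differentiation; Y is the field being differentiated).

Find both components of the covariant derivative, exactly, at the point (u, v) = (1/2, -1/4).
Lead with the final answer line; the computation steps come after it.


Answer: (nabla_X Y)^u = -9221/6592, (nabla_X Y)^v = -2515/13184

E = 305/16, F = 17/8, G = 5/4 at the point
E_u = 85/2, E_v = 17/2, F_u = 27/4, F_v = 1/2, G_u = 1, G_v = 0
EG - F^2 = 309/16;  g^inv = (16/309) * [[5/4, -17/8], [-17/8, 305/16]]
first-kind symbols [ij,l] = (1/2)(d_i g_jl + d_j g_il - d_l g_ij): [uu,u] = E_u/2 = 85/4, [uu,v] = F_u - E_v/2 = 5/2, [uv,u] = E_v/2 = 17/4, [uv,v] = G_u/2 = 1/2, [vv,u] = F_v - G_u/2 = 0, [vv,v] = G_v/2 = 0
Gamma^u_ij = (G*[ij,u] - F*[ij,v])/(EG - F^2), Gamma^v_ij = (E*[ij,v] - F*[ij,u])/(EG - F^2)
Gamma_uuu = 340/309, Gamma_uuv = 68/309, Gamma_uvv = 0, Gamma_vuu = 40/309, Gamma_vuv = 8/309, Gamma_vvv = 0
X = (3/8, 9/4), Y = (5/8, 1/32) at the point


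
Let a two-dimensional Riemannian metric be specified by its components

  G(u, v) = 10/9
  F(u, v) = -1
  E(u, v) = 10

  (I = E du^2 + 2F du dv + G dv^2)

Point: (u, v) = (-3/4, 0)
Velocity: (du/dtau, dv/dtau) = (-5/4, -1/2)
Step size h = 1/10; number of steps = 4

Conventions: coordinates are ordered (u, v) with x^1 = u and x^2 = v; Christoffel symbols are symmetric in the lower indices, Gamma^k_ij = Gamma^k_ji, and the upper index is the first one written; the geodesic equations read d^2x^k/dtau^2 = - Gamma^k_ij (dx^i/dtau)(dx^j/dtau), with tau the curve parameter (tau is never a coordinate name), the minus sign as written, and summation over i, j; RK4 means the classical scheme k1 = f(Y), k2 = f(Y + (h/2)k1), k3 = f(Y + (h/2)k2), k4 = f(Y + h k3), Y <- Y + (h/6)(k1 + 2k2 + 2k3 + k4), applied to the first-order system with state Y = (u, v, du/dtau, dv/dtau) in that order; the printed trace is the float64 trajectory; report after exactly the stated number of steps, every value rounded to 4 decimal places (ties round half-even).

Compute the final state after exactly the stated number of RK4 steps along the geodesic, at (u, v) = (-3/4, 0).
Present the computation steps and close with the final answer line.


f(Y) = (du/dtau, dv/dtau, -Gamma^u_ij Y'^i Y'^j, -Gamma^v_ij Y'^i Y'^j) with the Gammas evaluated at the stage position; h = 0.100000; intermediate values shown to 6 dp
step 0: u = -0.7500, v = 0.0000, du/dtau = -1.2500, dv/dtau = -0.5000
step 1:
  k1: at (u, v) = (-0.750000, 0.000000), (du/dtau, dv/dtau) = (-1.250000, -0.500000); Gamma_uuu = 0.000000, Gamma_uuv = 0.000000, Gamma_uvv = 0.000000, Gamma_vuu = 0.000000, Gamma_vuv = 0.000000, Gamma_vvv = 0.000000; k1 = (-1.250000, -0.500000, 0.000000, 0.000000)
  k2: at (u, v) = (-0.812500, -0.025000), (du/dtau, dv/dtau) = (-1.250000, -0.500000); Gamma_uuu = 0.000000, Gamma_uuv = 0.000000, Gamma_uvv = 0.000000, Gamma_vuu = 0.000000, Gamma_vuv = 0.000000, Gamma_vvv = 0.000000; k2 = (-1.250000, -0.500000, 0.000000, 0.000000)
  k3: at (u, v) = (-0.812500, -0.025000), (du/dtau, dv/dtau) = (-1.250000, -0.500000); Gamma_uuu = 0.000000, Gamma_uuv = 0.000000, Gamma_uvv = 0.000000, Gamma_vuu = 0.000000, Gamma_vuv = 0.000000, Gamma_vvv = 0.000000; k3 = (-1.250000, -0.500000, 0.000000, 0.000000)
  k4: at (u, v) = (-0.875000, -0.050000), (du/dtau, dv/dtau) = (-1.250000, -0.500000); Gamma_uuu = 0.000000, Gamma_uuv = 0.000000, Gamma_uvv = 0.000000, Gamma_vuu = 0.000000, Gamma_vuv = 0.000000, Gamma_vvv = 0.000000; k4 = (-1.250000, -0.500000, 0.000000, 0.000000)
  Y <- Y + (h/6)(k1 + 2k2 + 2k3 + k4): u = -0.8750, v = -0.0500, du/dtau = -1.2500, dv/dtau = -0.5000
step 2:
  k1: at (u, v) = (-0.875000, -0.050000), (du/dtau, dv/dtau) = (-1.250000, -0.500000); Gamma_uuu = 0.000000, Gamma_uuv = 0.000000, Gamma_uvv = 0.000000, Gamma_vuu = 0.000000, Gamma_vuv = 0.000000, Gamma_vvv = 0.000000; k1 = (-1.250000, -0.500000, 0.000000, 0.000000)
  k2: at (u, v) = (-0.937500, -0.075000), (du/dtau, dv/dtau) = (-1.250000, -0.500000); Gamma_uuu = 0.000000, Gamma_uuv = 0.000000, Gamma_uvv = 0.000000, Gamma_vuu = 0.000000, Gamma_vuv = 0.000000, Gamma_vvv = 0.000000; k2 = (-1.250000, -0.500000, 0.000000, 0.000000)
  k3: at (u, v) = (-0.937500, -0.075000), (du/dtau, dv/dtau) = (-1.250000, -0.500000); Gamma_uuu = 0.000000, Gamma_uuv = 0.000000, Gamma_uvv = 0.000000, Gamma_vuu = 0.000000, Gamma_vuv = 0.000000, Gamma_vvv = 0.000000; k3 = (-1.250000, -0.500000, 0.000000, 0.000000)
  k4: at (u, v) = (-1.000000, -0.100000), (du/dtau, dv/dtau) = (-1.250000, -0.500000); Gamma_uuu = 0.000000, Gamma_uuv = 0.000000, Gamma_uvv = 0.000000, Gamma_vuu = 0.000000, Gamma_vuv = 0.000000, Gamma_vvv = 0.000000; k4 = (-1.250000, -0.500000, 0.000000, 0.000000)
  Y <- Y + (h/6)(k1 + 2k2 + 2k3 + k4): u = -1.0000, v = -0.1000, du/dtau = -1.2500, dv/dtau = -0.5000
step 3:
  k1: at (u, v) = (-1.000000, -0.100000), (du/dtau, dv/dtau) = (-1.250000, -0.500000); Gamma_uuu = 0.000000, Gamma_uuv = 0.000000, Gamma_uvv = 0.000000, Gamma_vuu = 0.000000, Gamma_vuv = 0.000000, Gamma_vvv = 0.000000; k1 = (-1.250000, -0.500000, 0.000000, 0.000000)
  k2: at (u, v) = (-1.062500, -0.125000), (du/dtau, dv/dtau) = (-1.250000, -0.500000); Gamma_uuu = 0.000000, Gamma_uuv = 0.000000, Gamma_uvv = 0.000000, Gamma_vuu = 0.000000, Gamma_vuv = 0.000000, Gamma_vvv = 0.000000; k2 = (-1.250000, -0.500000, 0.000000, 0.000000)
  k3: at (u, v) = (-1.062500, -0.125000), (du/dtau, dv/dtau) = (-1.250000, -0.500000); Gamma_uuu = 0.000000, Gamma_uuv = 0.000000, Gamma_uvv = 0.000000, Gamma_vuu = 0.000000, Gamma_vuv = 0.000000, Gamma_vvv = 0.000000; k3 = (-1.250000, -0.500000, 0.000000, 0.000000)
  k4: at (u, v) = (-1.125000, -0.150000), (du/dtau, dv/dtau) = (-1.250000, -0.500000); Gamma_uuu = 0.000000, Gamma_uuv = 0.000000, Gamma_uvv = 0.000000, Gamma_vuu = 0.000000, Gamma_vuv = 0.000000, Gamma_vvv = 0.000000; k4 = (-1.250000, -0.500000, 0.000000, 0.000000)
  Y <- Y + (h/6)(k1 + 2k2 + 2k3 + k4): u = -1.1250, v = -0.1500, du/dtau = -1.2500, dv/dtau = -0.5000
step 4:
  k1: at (u, v) = (-1.125000, -0.150000), (du/dtau, dv/dtau) = (-1.250000, -0.500000); Gamma_uuu = 0.000000, Gamma_uuv = 0.000000, Gamma_uvv = 0.000000, Gamma_vuu = 0.000000, Gamma_vuv = 0.000000, Gamma_vvv = 0.000000; k1 = (-1.250000, -0.500000, 0.000000, 0.000000)
  k2: at (u, v) = (-1.187500, -0.175000), (du/dtau, dv/dtau) = (-1.250000, -0.500000); Gamma_uuu = 0.000000, Gamma_uuv = 0.000000, Gamma_uvv = 0.000000, Gamma_vuu = 0.000000, Gamma_vuv = 0.000000, Gamma_vvv = 0.000000; k2 = (-1.250000, -0.500000, 0.000000, 0.000000)
  k3: at (u, v) = (-1.187500, -0.175000), (du/dtau, dv/dtau) = (-1.250000, -0.500000); Gamma_uuu = 0.000000, Gamma_uuv = 0.000000, Gamma_uvv = 0.000000, Gamma_vuu = 0.000000, Gamma_vuv = 0.000000, Gamma_vvv = 0.000000; k3 = (-1.250000, -0.500000, 0.000000, 0.000000)
  k4: at (u, v) = (-1.250000, -0.200000), (du/dtau, dv/dtau) = (-1.250000, -0.500000); Gamma_uuu = 0.000000, Gamma_uuv = 0.000000, Gamma_uvv = 0.000000, Gamma_vuu = 0.000000, Gamma_vuv = 0.000000, Gamma_vvv = 0.000000; k4 = (-1.250000, -0.500000, 0.000000, 0.000000)
  Y <- Y + (h/6)(k1 + 2k2 + 2k3 + k4): u = -1.2500, v = -0.2000, du/dtau = -1.2500, dv/dtau = -0.5000

Answer: u = -1.2500, v = -0.2000, du/dtau = -1.2500, dv/dtau = -0.5000


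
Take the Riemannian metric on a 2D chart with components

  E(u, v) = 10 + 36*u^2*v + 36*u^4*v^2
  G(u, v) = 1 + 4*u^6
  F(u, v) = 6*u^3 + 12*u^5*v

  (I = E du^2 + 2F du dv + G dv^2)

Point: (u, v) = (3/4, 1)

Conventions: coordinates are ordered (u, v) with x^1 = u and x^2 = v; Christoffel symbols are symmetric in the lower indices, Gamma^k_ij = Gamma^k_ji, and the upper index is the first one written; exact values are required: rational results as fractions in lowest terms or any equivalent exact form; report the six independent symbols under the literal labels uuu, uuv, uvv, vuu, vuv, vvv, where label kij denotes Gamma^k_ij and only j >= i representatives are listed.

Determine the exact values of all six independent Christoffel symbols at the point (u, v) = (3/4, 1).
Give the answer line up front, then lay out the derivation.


Answer: Gamma_uuu = 58752/43369, Gamma_uuv = 22032/43369, Gamma_uvv = 0, Gamma_vuu = 7776/43369, Gamma_vuv = 2916/43369, Gamma_vvv = 0

E = 2665/64, F = 1377/256, G = 1753/1024 at the point
E_u = 459/4, E_v = 1377/32, F_u = 1863/64, F_v = 729/256, G_u = 729/128, G_v = 0
EG - F^2 = 43369/1024;  g^inv = (1024/43369) * [[1753/1024, -1377/256], [-1377/256, 2665/64]]
first-kind symbols [ij,l] = (1/2)(d_i g_jl + d_j g_il - d_l g_ij): [uu,u] = E_u/2 = 459/8, [uu,v] = F_u - E_v/2 = 243/32, [uv,u] = E_v/2 = 1377/64, [uv,v] = G_u/2 = 729/256, [vv,u] = F_v - G_u/2 = 0, [vv,v] = G_v/2 = 0
Gamma^u_ij = (G*[ij,u] - F*[ij,v])/(EG - F^2), Gamma^v_ij = (E*[ij,v] - F*[ij,u])/(EG - F^2)


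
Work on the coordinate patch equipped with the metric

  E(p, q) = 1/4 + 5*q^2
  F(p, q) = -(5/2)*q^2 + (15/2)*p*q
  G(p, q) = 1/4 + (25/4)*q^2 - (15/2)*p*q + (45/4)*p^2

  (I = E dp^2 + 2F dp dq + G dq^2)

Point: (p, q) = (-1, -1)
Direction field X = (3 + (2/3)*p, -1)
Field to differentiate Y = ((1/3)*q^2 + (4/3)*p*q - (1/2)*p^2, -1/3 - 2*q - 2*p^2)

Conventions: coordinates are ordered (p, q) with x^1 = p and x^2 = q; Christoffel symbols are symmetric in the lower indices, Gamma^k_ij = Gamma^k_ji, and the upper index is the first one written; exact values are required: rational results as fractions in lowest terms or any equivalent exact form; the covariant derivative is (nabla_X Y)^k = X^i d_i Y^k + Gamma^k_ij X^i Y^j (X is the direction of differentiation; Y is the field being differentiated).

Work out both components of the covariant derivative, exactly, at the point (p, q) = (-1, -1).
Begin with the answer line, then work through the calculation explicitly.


Answer: (nabla_X Y)^p = 5627/1383, (nabla_X Y)^q = 44072/4149

E = 21/4, F = 5, G = 41/4 at the point
E_p = 0, E_q = -10, F_p = -15/2, F_q = -5/2, G_p = -15, G_q = -5
EG - F^2 = 461/16;  g^inv = (16/461) * [[41/4, -5], [-5, 21/4]]
first-kind symbols [ij,l] = (1/2)(d_i g_jl + d_j g_il - d_l g_ij): [pp,p] = E_p/2 = 0, [pp,q] = F_p - E_q/2 = -5/2, [pq,p] = E_q/2 = -5, [pq,q] = G_p/2 = -15/2, [qq,p] = F_q - G_p/2 = 5, [qq,q] = G_q/2 = -5/2
Gamma^p_ij = (G*[ij,p] - F*[ij,q])/(EG - F^2), Gamma^q_ij = (E*[ij,q] - F*[ij,p])/(EG - F^2)
Gamma_ppp = 200/461, Gamma_ppq = -220/461, Gamma_pqq = 1020/461, Gamma_qpp = -210/461, Gamma_qpq = -230/461, Gamma_qqq = -610/461
X = (7/3, -1), Y = (7/6, -1/3) at the point


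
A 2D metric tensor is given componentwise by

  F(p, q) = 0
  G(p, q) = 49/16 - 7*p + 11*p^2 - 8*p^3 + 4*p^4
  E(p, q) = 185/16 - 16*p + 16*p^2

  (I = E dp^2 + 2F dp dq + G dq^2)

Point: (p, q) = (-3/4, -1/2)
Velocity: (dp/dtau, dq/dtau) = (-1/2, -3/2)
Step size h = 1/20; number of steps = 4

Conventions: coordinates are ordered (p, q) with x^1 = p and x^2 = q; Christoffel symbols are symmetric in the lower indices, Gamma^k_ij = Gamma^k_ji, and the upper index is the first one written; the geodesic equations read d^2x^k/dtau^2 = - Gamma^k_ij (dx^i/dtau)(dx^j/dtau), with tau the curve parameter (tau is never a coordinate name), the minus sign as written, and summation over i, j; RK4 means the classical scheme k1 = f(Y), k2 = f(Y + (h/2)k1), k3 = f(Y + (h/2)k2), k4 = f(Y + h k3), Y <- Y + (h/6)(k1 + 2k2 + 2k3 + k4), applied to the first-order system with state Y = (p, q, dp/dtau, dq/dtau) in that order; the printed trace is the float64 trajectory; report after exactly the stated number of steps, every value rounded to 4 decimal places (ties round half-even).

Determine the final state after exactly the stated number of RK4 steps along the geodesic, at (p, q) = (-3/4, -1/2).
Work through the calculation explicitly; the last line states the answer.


f(Y) = (dp/dtau, dq/dtau, -Gamma^p_ij Y'^i Y'^j, -Gamma^q_ij Y'^i Y'^j) with the Gammas evaluated at the stage position; h = 0.050000; intermediate values shown to 6 dp
step 0: p = -0.7500, q = -0.5000, dp/dtau = -0.5000, dq/dtau = -1.5000
step 1:
  k1: at (p, q) = (-0.750000, -0.500000), (dp/dtau, dq/dtau) = (-0.500000, -1.500000); Gamma_ppp = -0.614203, Gamma_ppq = 0.000000, Gamma_pqq = 0.671785, Gamma_qpp = 0.000000, Gamma_qpq = -1.142857, Gamma_qqq = 0.000000; k1 = (-0.500000, -1.500000, -1.357965, 1.714286)
  k2: at (p, q) = (-0.762500, -0.537500), (dp/dtau, dq/dtau) = (-0.533949, -1.457143); Gamma_ppp = -0.610918, Gamma_ppq = 0.000000, Gamma_pqq = 0.677785, Gamma_qpp = 0.000000, Gamma_qpq = -1.137948, Gamma_qqq = 0.000000; k2 = (-0.533949, -1.457143, -1.264943, 1.770739)
  k3: at (p, q) = (-0.763349, -0.536429), (dp/dtau, dq/dtau) = (-0.531624, -1.455732); Gamma_ppp = -0.610695, Gamma_ppq = 0.000000, Gamma_pqq = 0.678192, Gamma_qpp = 0.000000, Gamma_qpq = -1.137614, Gamma_qqq = 0.000000; k3 = (-0.531624, -1.455732, -1.264597, 1.760802)
  k4: at (p, q) = (-0.776581, -0.572787), (dp/dtau, dq/dtau) = (-0.563230, -1.411960); Gamma_ppp = -0.607226, Gamma_ppq = 0.000000, Gamma_pqq = 0.684544, Gamma_qpp = 0.000000, Gamma_qpq = -1.132394, Gamma_qqq = 0.000000; k4 = (-0.563230, -1.411960, -1.172099, 1.801090)
  Y <- Y + (h/6)(k1 + 2k2 + 2k3 + k4): p = -0.7766, q = -0.5728, dp/dtau = -0.5632, dq/dtau = -1.4118
step 2:
  k1: at (p, q) = (-0.776620, -0.572814), (dp/dtau, dq/dtau) = (-0.563243, -1.411846); Gamma_ppp = -0.607216, Gamma_ppq = 0.000000, Gamma_pqq = 0.684563, Gamma_qpp = 0.000000, Gamma_qpq = -1.132378, Gamma_qqq = 0.000000; k1 = (-0.563243, -1.411846, -1.171911, 1.800963)
  k2: at (p, q) = (-0.790701, -0.608110), (dp/dtau, dq/dtau) = (-0.592541, -1.366822); Gamma_ppp = -0.603536, Gamma_ppq = 0.000000, Gamma_pqq = 0.691323, Gamma_qpp = 0.000000, Gamma_qpq = -1.126803, Gamma_qqq = 0.000000; k2 = (-0.592541, -1.366822, -1.079627, 1.825189)
  k3: at (p, q) = (-0.791433, -0.606985), (dp/dtau, dq/dtau) = (-0.590234, -1.366216); Gamma_ppp = -0.603345, Gamma_ppq = 0.000000, Gamma_pqq = 0.691675, Gamma_qpp = 0.000000, Gamma_qpq = -1.126512, Gamma_qqq = 0.000000; k3 = (-0.590234, -1.366216, -1.080853, 1.816809)
  k4: at (p, q) = (-0.806131, -0.641125), (dp/dtau, dq/dtau) = (-0.617286, -1.321006); Gamma_ppp = -0.599518, Gamma_ppq = 0.000000, Gamma_pqq = 0.698732, Gamma_qpp = 0.000000, Gamma_qpq = -1.120672, Gamma_qqq = 0.000000; k4 = (-0.617286, -1.321006, -0.990886, 1.827676)
  Y <- Y + (h/6)(k1 + 2k2 + 2k3 + k4): p = -0.8062, q = -0.6411, dp/dtau = -0.6173, dq/dtau = -1.3209
step 3:
  k1: at (p, q) = (-0.806170, -0.641139), (dp/dtau, dq/dtau) = (-0.617274, -1.320908); Gamma_ppp = -0.599508, Gamma_ppq = 0.000000, Gamma_pqq = 0.698751, Gamma_qpp = 0.000000, Gamma_qpq = -1.120656, Gamma_qqq = 0.000000; k1 = (-0.617274, -1.320908, -0.990749, 1.827481)
  k2: at (p, q) = (-0.821602, -0.674161), (dp/dtau, dq/dtau) = (-0.642043, -1.275221); Gamma_ppp = -0.595507, Gamma_ppq = 0.000000, Gamma_pqq = 0.706162, Gamma_qpp = 0.000000, Gamma_qpq = -1.114508, Gamma_qqq = 0.000000; k2 = (-0.642043, -1.275221, -0.902872, 1.824999)
  k3: at (p, q) = (-0.822222, -0.673019), (dp/dtau, dq/dtau) = (-0.639846, -1.275283); Gamma_ppp = -0.595347, Gamma_ppq = 0.000000, Gamma_pqq = 0.706459, Gamma_qpp = 0.000000, Gamma_qpq = -1.114261, Gamma_qqq = 0.000000; k3 = (-0.639846, -1.275283, -0.905211, 1.818440)
  k4: at (p, q) = (-0.838163, -0.704903), (dp/dtau, dq/dtau) = (-0.662535, -1.229986); Gamma_ppp = -0.591235, Gamma_ppq = 0.000000, Gamma_pqq = 0.714117, Gamma_qpp = 0.000000, Gamma_qpq = -1.107898, Gamma_qqq = 0.000000; k4 = (-0.662535, -1.229986, -0.820838, 1.805669)
  Y <- Y + (h/6)(k1 + 2k2 + 2k3 + k4): p = -0.8382, q = -0.7049, dp/dtau = -0.6625, dq/dtau = -1.2299
step 4:
  k1: at (p, q) = (-0.838200, -0.704904), (dp/dtau, dq/dtau) = (-0.662505, -1.229907); Gamma_ppp = -0.591225, Gamma_ppq = 0.000000, Gamma_pqq = 0.714135, Gamma_qpp = 0.000000, Gamma_qpq = -1.107883, Gamma_qqq = 0.000000; k1 = (-0.662505, -1.229907, -0.820755, 1.805450)
  k2: at (p, q) = (-0.854763, -0.735652), (dp/dtau, dq/dtau) = (-0.683024, -1.184771); Gamma_ppp = -0.586976, Gamma_ppq = 0.000000, Gamma_pqq = 0.722093, Gamma_qpp = 0.000000, Gamma_qpq = -1.101262, Gamma_qqq = 0.000000; k2 = (-0.683024, -1.184771, -0.739751, 1.782343)
  k3: at (p, q) = (-0.855276, -0.734524), (dp/dtau, dq/dtau) = (-0.680999, -1.185349); Gamma_ppp = -0.586845, Gamma_ppq = 0.000000, Gamma_pqq = 0.722339, Gamma_qpp = 0.000000, Gamma_qpq = -1.101057, Gamma_qqq = 0.000000; k3 = (-0.680999, -1.185349, -0.742769, 1.777594)
  k4: at (p, q) = (-0.872250, -0.764172), (dp/dtau, dq/dtau) = (-0.699644, -1.141028); Gamma_ppp = -0.582517, Gamma_ppq = 0.000000, Gamma_pqq = 0.730497, Gamma_qpp = 0.000000, Gamma_qpq = -1.094268, Gamma_qqq = 0.000000; k4 = (-0.699644, -1.141028, -0.665923, 1.747136)
  Y <- Y + (h/6)(k1 + 2k2 + 2k3 + k4): p = -0.8723, q = -0.7642, dp/dtau = -0.6996, dq/dtau = -1.1410

Answer: p = -0.8723, q = -0.7642, dp/dtau = -0.6996, dq/dtau = -1.1410


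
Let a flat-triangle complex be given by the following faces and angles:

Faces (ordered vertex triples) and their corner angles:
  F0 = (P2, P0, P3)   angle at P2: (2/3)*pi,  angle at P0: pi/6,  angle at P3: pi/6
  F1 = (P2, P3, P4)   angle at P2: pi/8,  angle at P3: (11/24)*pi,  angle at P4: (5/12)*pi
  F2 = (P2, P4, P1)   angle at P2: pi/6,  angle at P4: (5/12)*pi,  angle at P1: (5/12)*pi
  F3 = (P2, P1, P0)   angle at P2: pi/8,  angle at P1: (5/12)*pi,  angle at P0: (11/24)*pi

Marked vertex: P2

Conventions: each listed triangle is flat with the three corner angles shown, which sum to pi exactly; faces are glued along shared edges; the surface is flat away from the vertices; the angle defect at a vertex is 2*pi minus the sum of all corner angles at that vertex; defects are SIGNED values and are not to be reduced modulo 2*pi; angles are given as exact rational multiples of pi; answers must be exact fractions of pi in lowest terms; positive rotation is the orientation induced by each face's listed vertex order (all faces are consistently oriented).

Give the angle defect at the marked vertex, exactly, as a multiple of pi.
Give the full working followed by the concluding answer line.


Sum of corner angles at P2: (13/12)*pi
defect = 2*pi - (13/12)*pi

Answer: defect(P2) = (11/12)*pi


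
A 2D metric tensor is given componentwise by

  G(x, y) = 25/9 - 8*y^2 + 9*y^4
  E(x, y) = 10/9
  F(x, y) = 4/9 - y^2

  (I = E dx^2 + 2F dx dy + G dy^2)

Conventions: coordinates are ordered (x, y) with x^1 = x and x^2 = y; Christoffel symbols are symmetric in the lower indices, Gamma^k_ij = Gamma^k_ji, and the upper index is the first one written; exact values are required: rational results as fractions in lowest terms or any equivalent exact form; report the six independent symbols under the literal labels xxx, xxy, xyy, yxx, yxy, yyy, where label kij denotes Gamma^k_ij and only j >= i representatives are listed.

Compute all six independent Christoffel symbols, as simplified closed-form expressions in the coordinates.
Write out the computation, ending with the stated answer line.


E = 10/9; F = 4/9 - y^2; G = 25/9 - 8*y^2 + 9*y^4
Gamma^k_ij = (1/2) g^{kl} (d_i g_jl + d_j g_il - d_l g_ij), with g^inv = (1/(EG-F^2)) [[G, -F], [-F, E]]
first partials: E_x = 0, E_y = 0, F_x = 0, F_y = -2*y, G_x = 0, G_y = -16*y + 36*y^3
D = EG - F^2 = 26/9 - 8*y^2 + 9*y^4
expanded: Gamma^x_xx = (G E_x - 2F F_x + F E_y)/(2D), Gamma^x_xy = (G E_y - F G_x)/(2D), Gamma^x_yy = (2G F_y - G G_x - F G_y)/(2D), Gamma^y_xx = (2E F_x - E E_y - F E_x)/(2D), Gamma^y_xy = (E G_x - F E_y)/(2D), Gamma^y_yy = (E G_y - 2F F_y + F G_x)/(2D); substitute and cancel common factors

Answer: Gamma_xxx = 0, Gamma_xxy = 0, Gamma_xyy = -18*y/(81*y^4 - 72*y^2 + 26), Gamma_yxx = 0, Gamma_yxy = 0, Gamma_yyy = (162*y^3 - 72*y)/(81*y^4 - 72*y^2 + 26)


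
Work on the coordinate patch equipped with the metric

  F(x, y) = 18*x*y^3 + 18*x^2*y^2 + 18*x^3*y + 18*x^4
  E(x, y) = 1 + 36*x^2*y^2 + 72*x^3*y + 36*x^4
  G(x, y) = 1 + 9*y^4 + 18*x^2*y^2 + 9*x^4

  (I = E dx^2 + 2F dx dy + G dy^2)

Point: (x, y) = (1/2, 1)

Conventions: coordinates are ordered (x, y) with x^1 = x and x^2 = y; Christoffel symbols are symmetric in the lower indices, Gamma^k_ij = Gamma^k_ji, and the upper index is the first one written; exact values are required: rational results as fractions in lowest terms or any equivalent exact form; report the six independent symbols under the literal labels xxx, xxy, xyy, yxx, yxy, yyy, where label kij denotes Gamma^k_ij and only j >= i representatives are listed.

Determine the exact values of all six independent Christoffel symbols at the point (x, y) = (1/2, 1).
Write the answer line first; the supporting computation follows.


Answer: Gamma_xxx = 864/565, Gamma_xxy = 216/565, Gamma_xyy = 432/565, Gamma_yxx = 144/113, Gamma_yxy = 36/113, Gamma_yyy = 72/113

E = 85/4, F = 135/8, G = 241/16 at the point
E_x = 108, E_y = 27, F_x = 117/2, F_y = 153/4, G_x = 45/2, G_y = 45
EG - F^2 = 565/16;  g^inv = (16/565) * [[241/16, -135/8], [-135/8, 85/4]]
first-kind symbols [ij,l] = (1/2)(d_i g_jl + d_j g_il - d_l g_ij): [xx,x] = E_x/2 = 54, [xx,y] = F_x - E_y/2 = 45, [xy,x] = E_y/2 = 27/2, [xy,y] = G_x/2 = 45/4, [yy,x] = F_y - G_x/2 = 27, [yy,y] = G_y/2 = 45/2
Gamma^x_ij = (G*[ij,x] - F*[ij,y])/(EG - F^2), Gamma^y_ij = (E*[ij,y] - F*[ij,x])/(EG - F^2)


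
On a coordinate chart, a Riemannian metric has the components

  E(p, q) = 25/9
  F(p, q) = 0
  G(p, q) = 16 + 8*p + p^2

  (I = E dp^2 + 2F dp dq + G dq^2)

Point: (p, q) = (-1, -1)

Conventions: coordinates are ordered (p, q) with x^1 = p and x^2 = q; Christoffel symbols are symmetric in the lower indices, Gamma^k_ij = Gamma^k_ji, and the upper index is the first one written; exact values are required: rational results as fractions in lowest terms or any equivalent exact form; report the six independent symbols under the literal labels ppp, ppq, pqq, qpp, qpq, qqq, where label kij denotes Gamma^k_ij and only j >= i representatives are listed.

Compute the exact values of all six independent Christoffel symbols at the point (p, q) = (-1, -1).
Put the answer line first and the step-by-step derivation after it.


Answer: Gamma_ppp = 0, Gamma_ppq = 0, Gamma_pqq = -27/25, Gamma_qpp = 0, Gamma_qpq = 1/3, Gamma_qqq = 0

E = 25/9, F = 0, G = 9 at the point
E_p = 0, E_q = 0, F_p = 0, F_q = 0, G_p = 6, G_q = 0
EG - F^2 = 25;  g^inv = (1/25) * [[9, 0], [0, 25/9]]
first-kind symbols [ij,l] = (1/2)(d_i g_jl + d_j g_il - d_l g_ij): [pp,p] = E_p/2 = 0, [pp,q] = F_p - E_q/2 = 0, [pq,p] = E_q/2 = 0, [pq,q] = G_p/2 = 3, [qq,p] = F_q - G_p/2 = -3, [qq,q] = G_q/2 = 0
Gamma^p_ij = (G*[ij,p] - F*[ij,q])/(EG - F^2), Gamma^q_ij = (E*[ij,q] - F*[ij,p])/(EG - F^2)


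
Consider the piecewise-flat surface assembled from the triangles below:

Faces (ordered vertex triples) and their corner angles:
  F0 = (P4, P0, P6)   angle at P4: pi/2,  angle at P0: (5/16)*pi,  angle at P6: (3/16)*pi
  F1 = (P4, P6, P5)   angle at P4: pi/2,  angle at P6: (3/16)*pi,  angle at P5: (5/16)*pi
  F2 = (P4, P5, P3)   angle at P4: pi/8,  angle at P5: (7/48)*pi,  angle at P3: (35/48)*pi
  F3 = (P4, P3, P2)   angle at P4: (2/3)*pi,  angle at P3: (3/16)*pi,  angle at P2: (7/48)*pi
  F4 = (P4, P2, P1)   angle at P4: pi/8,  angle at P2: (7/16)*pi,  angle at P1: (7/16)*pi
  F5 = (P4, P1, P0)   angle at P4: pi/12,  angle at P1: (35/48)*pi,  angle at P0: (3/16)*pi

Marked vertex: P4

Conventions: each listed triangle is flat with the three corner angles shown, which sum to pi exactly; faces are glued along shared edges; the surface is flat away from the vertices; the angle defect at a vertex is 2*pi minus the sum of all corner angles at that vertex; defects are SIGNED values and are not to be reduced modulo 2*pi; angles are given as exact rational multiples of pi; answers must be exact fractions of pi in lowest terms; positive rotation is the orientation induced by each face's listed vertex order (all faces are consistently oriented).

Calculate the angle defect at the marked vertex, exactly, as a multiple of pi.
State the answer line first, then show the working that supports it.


Answer: defect(P4) = 0

Sum of corner angles at P4: 2*pi
defect = 2*pi - 2*pi


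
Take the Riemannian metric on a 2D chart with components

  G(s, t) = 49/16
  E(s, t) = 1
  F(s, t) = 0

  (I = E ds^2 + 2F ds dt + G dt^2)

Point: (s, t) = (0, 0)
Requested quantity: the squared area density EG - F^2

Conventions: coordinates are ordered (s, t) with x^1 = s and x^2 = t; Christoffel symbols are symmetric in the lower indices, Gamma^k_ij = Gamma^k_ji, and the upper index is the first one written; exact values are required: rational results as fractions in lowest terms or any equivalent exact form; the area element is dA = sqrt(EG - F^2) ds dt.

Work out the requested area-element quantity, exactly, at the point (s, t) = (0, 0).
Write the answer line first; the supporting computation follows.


Answer: EG - F^2 = 49/16

E = 1, F = 0, G = 49/16; EG - F^2 = 49/16


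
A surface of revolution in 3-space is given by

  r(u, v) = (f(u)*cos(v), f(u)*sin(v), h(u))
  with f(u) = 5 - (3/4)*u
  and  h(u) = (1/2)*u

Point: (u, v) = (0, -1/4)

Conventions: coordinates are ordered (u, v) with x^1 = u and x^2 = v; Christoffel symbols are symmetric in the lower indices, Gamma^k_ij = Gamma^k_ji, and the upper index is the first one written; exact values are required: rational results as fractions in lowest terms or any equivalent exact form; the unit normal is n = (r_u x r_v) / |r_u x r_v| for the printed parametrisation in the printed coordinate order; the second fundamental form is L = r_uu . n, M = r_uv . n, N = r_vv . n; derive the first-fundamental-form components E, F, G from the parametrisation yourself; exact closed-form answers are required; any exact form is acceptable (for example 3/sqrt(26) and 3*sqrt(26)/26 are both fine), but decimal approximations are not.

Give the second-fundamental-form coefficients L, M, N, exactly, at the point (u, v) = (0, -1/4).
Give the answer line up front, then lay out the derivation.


Answer: L = 0, M = 0, N = 10*sqrt(13)/13

f = 5, f' = -3/4, f'' = 0, h' = 1/2, h'' = 0
E = 13/16, F = 0, G = 25; answer radicand W^2 = 13/16
unnormalised second-form numerators: l = 0, m = 0, n = 5/2; L = l/sqrt(13/16), and similarly M = m/sqrt(W^2), N = n/sqrt(W^2)


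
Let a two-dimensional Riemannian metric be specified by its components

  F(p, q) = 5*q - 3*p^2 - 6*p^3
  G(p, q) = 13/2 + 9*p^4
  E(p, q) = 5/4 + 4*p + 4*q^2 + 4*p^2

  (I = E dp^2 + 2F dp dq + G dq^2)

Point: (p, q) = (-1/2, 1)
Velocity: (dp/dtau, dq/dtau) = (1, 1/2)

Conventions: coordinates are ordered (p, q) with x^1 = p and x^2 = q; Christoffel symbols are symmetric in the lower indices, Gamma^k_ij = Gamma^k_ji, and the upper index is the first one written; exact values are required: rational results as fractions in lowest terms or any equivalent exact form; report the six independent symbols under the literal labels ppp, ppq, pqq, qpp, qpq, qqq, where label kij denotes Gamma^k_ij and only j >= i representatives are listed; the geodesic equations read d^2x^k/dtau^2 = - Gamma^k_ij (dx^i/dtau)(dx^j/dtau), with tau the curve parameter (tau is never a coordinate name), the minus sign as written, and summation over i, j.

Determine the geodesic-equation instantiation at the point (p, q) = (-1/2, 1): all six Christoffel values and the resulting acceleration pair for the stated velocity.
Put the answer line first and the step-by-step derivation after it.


Answer: Gamma_ppp = 1760/321, Gamma_ppq = 2528/321, Gamma_pqq = 3277/321, Gamma_qpp = -1496/321, Gamma_qpq = -1892/321, Gamma_qqq = -2320/321; accelerations (d^2p/dtau^2, d^2q/dtau^2) = (-20429/1284, 3968/321)

E = 17/4, F = 5, G = 113/16 at the point
E_p = 0, E_q = 8, F_p = -3/2, F_q = 5, G_p = -9/2, G_q = 0
EG - F^2 = 321/64;  g^inv = (64/321) * [[113/16, -5], [-5, 17/4]]
first-kind symbols [ij,l] = (1/2)(d_i g_jl + d_j g_il - d_l g_ij): [pp,p] = E_p/2 = 0, [pp,q] = F_p - E_q/2 = -11/2, [pq,p] = E_q/2 = 4, [pq,q] = G_p/2 = -9/4, [qq,p] = F_q - G_p/2 = 29/4, [qq,q] = G_q/2 = 0
Gamma^p_ij = (G*[ij,p] - F*[ij,q])/(EG - F^2), Gamma^q_ij = (E*[ij,q] - F*[ij,p])/(EG - F^2)
Gamma_ppp = 1760/321, Gamma_ppq = 2528/321, Gamma_pqq = 3277/321, Gamma_qpp = -1496/321, Gamma_qpq = -1892/321, Gamma_qqq = -2320/321
d^2p/dtau^2 = -(Gamma_ppp*(1)^2 + 2*Gamma_ppq*(1)*(1/2) + Gamma_pqq*(1/2)^2) = -20429/1284
d^2q/dtau^2 = -(Gamma_qpp*(1)^2 + 2*Gamma_qpq*(1)*(1/2) + Gamma_qqq*(1/2)^2) = 3968/321


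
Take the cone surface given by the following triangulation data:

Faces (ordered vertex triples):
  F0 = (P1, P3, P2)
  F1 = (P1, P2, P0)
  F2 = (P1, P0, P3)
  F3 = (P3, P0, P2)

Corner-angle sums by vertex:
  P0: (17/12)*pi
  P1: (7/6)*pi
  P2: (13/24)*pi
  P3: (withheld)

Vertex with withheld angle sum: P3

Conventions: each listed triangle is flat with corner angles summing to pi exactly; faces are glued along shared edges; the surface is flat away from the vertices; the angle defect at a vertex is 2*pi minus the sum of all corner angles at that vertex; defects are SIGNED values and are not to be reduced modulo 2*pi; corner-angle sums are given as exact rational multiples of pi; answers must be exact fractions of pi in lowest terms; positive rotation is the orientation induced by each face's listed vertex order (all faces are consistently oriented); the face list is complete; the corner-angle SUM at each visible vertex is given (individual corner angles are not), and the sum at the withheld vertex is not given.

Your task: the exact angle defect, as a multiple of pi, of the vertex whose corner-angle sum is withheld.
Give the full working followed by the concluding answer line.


V = 4, E = 6, F = 4; chi = V - E + F = 2
Gauss-Bonnet: total defect = 2*pi*chi = 4*pi; visible defects sum to (23/8)*pi

Answer: defect(P3) = (9/8)*pi


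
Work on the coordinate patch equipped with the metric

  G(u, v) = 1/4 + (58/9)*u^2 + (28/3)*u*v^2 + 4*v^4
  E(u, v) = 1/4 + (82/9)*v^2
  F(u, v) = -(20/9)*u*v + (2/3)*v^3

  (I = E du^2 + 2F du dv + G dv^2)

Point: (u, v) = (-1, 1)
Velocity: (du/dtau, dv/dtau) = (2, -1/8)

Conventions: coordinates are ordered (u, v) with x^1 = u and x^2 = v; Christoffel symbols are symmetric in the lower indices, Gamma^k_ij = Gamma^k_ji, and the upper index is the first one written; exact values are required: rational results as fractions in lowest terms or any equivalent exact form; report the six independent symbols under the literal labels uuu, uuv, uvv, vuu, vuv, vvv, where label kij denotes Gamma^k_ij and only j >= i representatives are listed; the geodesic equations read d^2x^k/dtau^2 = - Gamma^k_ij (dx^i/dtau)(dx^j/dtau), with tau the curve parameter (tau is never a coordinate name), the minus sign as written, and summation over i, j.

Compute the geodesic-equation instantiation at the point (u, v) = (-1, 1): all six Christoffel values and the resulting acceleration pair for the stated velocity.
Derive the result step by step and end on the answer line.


E = 337/36, F = 26/9, G = 49/36 at the point
E_u = 0, E_v = 164/9, F_u = -20/9, F_v = 38/9, G_u = -32/9, G_v = -8/3
EG - F^2 = 211/48;  g^inv = (48/211) * [[49/36, -26/9], [-26/9, 337/36]]
first-kind symbols [ij,l] = (1/2)(d_i g_jl + d_j g_il - d_l g_ij): [uu,u] = E_u/2 = 0, [uu,v] = F_u - E_v/2 = -34/3, [uv,u] = E_v/2 = 82/9, [uv,v] = G_u/2 = -16/9, [vv,u] = F_v - G_u/2 = 6, [vv,v] = G_v/2 = -4/3
Gamma^u_ij = (G*[ij,u] - F*[ij,v])/(EG - F^2), Gamma^v_ij = (E*[ij,v] - F*[ij,u])/(EG - F^2)
Gamma_uuu = 14144/1899, Gamma_uuv = 7576/1899, Gamma_uvv = 5192/1899, Gamma_vuu = -45832/1899, Gamma_vuv = -18560/1899, Gamma_vvv = -12880/1899
d^2u/dtau^2 = -(Gamma_uuu*(2)^2 + 2*Gamma_uuv*(2)*(-1/8) + Gamma_uvv*(-1/8)^2) = -422953/15192
d^2v/dtau^2 = -(Gamma_vuu*(2)^2 + 2*Gamma_vuv*(2)*(-1/8) + Gamma_vvv*(-1/8)^2) = 696997/7596

Answer: Gamma_uuu = 14144/1899, Gamma_uuv = 7576/1899, Gamma_uvv = 5192/1899, Gamma_vuu = -45832/1899, Gamma_vuv = -18560/1899, Gamma_vvv = -12880/1899; accelerations (d^2u/dtau^2, d^2v/dtau^2) = (-422953/15192, 696997/7596)


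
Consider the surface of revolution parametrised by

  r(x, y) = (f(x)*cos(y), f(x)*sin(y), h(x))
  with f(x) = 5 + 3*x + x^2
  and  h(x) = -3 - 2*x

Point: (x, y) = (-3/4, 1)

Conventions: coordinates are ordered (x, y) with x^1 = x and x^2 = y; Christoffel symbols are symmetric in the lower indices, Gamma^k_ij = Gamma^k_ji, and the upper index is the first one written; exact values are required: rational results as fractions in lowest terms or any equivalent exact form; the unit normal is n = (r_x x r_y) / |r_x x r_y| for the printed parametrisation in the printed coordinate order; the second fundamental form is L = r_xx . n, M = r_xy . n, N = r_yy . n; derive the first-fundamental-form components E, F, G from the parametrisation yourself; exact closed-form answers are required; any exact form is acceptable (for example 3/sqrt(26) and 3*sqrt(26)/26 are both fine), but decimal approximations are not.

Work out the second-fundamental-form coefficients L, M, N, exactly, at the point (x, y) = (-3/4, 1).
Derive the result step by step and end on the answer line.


f = 53/16, f' = 3/2, f'' = 2, h' = -2, h'' = 0
E = 25/4, F = 0, G = 2809/256; answer radicand W^2 = 25/4
unnormalised second-form numerators: l = 4, m = 0, n = -53/8; L = l/sqrt(25/4), and similarly M = m/sqrt(W^2), N = n/sqrt(W^2)

Answer: L = 8/5, M = 0, N = -53/20


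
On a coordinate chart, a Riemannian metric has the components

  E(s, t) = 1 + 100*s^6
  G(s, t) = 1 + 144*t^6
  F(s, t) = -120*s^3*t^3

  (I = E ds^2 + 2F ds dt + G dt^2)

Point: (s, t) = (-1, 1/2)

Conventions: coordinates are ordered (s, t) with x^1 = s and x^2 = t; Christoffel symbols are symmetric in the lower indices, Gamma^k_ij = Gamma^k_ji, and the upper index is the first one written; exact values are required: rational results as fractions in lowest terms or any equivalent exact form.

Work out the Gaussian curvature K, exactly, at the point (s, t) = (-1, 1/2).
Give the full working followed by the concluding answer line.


E = 101, F = 15, G = 13/4, EG - F^2 = 413/4 at the point
E_s = -600, E_t = 0, F_s = -45, F_t = 90, G_s = 0, G_t = 27
E_tt = 0, F_st = -270, G_ss = 0
K follows from Brioschi's formula, (det M1 - det M2)/(EG - F^2)^2.
M1 = [[-E_tt/2 + F_st - G_ss/2, E_s/2, F_s - E_t/2], [F_t - G_s/2, E, F], [G_t/2, F, G]] = [[-270, -300, -45], [90, 101, 15], [27/2, 15, 13/4]]; det M1 = -270
M2 = [[0, E_t/2, G_s/2], [E_t/2, E, F], [G_s/2, F, G]] = [[0, 0, 0], [0, 101, 15], [0, 15, 13/4]]; det M2 = 0
det M1 - det M2 = -270; K = -270 / (413/4)^2 = -4320/170569

Answer: K = -4320/170569


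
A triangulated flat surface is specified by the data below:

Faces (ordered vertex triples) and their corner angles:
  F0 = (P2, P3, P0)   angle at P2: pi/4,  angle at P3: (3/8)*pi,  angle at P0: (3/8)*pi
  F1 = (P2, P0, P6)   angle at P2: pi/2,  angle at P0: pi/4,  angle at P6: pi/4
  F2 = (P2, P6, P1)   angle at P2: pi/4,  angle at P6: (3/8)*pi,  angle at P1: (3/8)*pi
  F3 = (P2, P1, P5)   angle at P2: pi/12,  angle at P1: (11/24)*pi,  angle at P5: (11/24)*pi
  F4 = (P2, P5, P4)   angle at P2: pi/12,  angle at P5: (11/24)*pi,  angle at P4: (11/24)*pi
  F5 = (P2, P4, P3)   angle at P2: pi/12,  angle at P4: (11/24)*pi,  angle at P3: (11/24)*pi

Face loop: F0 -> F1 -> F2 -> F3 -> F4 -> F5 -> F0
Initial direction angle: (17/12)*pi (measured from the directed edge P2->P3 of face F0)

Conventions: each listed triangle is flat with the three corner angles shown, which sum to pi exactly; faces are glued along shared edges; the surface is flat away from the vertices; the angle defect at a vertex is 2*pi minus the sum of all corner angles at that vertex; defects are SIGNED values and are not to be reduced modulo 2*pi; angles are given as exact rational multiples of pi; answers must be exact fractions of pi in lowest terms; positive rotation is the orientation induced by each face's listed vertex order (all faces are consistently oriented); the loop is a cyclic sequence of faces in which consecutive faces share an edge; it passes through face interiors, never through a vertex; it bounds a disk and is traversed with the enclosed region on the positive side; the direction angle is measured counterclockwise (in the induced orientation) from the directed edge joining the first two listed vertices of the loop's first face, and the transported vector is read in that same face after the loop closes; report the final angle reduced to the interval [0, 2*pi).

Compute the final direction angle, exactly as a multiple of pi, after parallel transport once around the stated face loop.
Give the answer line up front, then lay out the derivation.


Answer: final direction angle = pi/6

enclosed vertex P2: corner angles sum to (5/4)*pi, defect = 2*pi - (5/4)*pi = (3/4)*pi
holonomy = initial angle + sum of enclosed defects (mod 2*pi), positive in the induced orientation
final angle = (17/12)*pi + (3/4)*pi = pi/6 (mod 2*pi)


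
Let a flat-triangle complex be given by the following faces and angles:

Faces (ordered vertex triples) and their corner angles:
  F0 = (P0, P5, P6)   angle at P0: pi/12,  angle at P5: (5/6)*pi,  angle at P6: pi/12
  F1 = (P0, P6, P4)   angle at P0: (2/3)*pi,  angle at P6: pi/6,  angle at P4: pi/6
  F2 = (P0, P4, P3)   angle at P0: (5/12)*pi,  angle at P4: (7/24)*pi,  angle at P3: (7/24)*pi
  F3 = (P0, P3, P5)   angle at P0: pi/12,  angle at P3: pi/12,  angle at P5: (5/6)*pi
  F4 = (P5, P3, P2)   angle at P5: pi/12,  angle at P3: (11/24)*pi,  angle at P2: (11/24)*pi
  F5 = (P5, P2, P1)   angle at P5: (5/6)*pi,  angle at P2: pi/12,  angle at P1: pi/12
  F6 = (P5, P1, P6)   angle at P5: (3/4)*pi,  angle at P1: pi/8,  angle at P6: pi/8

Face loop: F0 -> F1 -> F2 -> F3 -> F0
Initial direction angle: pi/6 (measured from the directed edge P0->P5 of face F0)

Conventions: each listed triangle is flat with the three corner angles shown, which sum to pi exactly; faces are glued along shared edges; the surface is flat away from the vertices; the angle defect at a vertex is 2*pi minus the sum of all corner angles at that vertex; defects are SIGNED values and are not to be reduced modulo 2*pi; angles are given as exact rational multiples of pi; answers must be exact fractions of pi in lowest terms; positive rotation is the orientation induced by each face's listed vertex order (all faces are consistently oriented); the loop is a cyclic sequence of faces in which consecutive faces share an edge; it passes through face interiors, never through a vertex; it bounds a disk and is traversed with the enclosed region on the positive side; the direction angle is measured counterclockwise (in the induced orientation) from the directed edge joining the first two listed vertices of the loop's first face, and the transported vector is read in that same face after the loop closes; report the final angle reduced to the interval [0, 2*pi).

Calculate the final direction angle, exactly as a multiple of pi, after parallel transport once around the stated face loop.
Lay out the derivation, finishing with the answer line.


enclosed vertex P0: corner angles sum to (5/4)*pi, defect = 2*pi - (5/4)*pi = (3/4)*pi
summing the enclosed defects onto the initial angle, mod 2*pi in the induced orientation:
final angle = pi/6 + (3/4)*pi = (11/12)*pi (mod 2*pi)

Answer: final direction angle = (11/12)*pi


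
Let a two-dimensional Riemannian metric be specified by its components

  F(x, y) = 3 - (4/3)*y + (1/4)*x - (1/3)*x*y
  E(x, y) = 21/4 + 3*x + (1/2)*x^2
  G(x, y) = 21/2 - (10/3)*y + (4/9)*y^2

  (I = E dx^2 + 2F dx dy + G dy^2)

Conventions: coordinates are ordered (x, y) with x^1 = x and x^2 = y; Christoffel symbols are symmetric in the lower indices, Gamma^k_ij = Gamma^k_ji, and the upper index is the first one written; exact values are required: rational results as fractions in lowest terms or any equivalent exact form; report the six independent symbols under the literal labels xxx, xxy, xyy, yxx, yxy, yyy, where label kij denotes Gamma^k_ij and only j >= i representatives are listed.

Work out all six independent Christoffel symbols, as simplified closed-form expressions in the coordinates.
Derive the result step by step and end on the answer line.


E = 21/4 + 3*x + (1/2)*x^2; F = 3 - (4/3)*y + (1/4)*x - (1/3)*x*y; G = 21/2 - (10/3)*y + (4/9)*y^2
Gamma^k_ij = (1/2) g^{kl} (d_i g_jl + d_j g_il - d_l g_ij), with g^inv = (1/(EG-F^2)) [[G, -F], [-F, E]]
first partials: E_x = 3 + x, E_y = 0, F_x = 1/4 - (1/3)*y, F_y = -4/3 - (1/3)*x, G_x = 0, G_y = -10/3 + (8/9)*y
D = EG - F^2 = 369/8 - (19/2)*y + 30*x + (5/9)*y^2 - (22/3)*x*y + (83/16)*x^2 + (4/9)*x*y^2 - (3/2)*x^2*y + (1/9)*x^2*y^2
expanded: Gamma^x_xx = (G E_x - 2F F_x + F E_y)/(2D), Gamma^x_xy = (G E_y - F G_x)/(2D), Gamma^x_yy = (2G F_y - G G_x - F G_y)/(2D), Gamma^y_xx = (2E F_x - E E_y - F E_x)/(2D), Gamma^y_xy = (E G_x - F E_y)/(2D), Gamma^y_yy = (E G_y - 2F F_y + F G_x)/(2D); substitute and cancel common factors

Answer: Gamma_xxx = (16*x*y^2 - 216*x*y + 747*x + 32*y^2 - 528*y + 2160)/(16*x^2*y^2 - 216*x^2*y + 747*x^2 + 64*x*y^2 - 1056*x*y + 4320*x + 80*y^2 - 1368*y + 6642), Gamma_xxy = 0, Gamma_xyy = (64*x*y - 444*x + 128*y - 1296)/(16*x^2*y^2 - 216*x^2*y + 747*x^2 + 64*x*y^2 - 1056*x*y + 4320*x + 80*y^2 - 1368*y + 6642), Gamma_yxx = (24*x*y - 162*x + 36*y - 459)/(16*x^2*y^2 - 216*x^2*y + 747*x^2 + 64*x*y^2 - 1056*x*y + 4320*x + 80*y^2 - 1368*y + 6642), Gamma_yxy = 0, Gamma_yyy = (16*x^2*y - 108*x^2 + 64*x*y - 528*x + 80*y - 684)/(16*x^2*y^2 - 216*x^2*y + 747*x^2 + 64*x*y^2 - 1056*x*y + 4320*x + 80*y^2 - 1368*y + 6642)
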